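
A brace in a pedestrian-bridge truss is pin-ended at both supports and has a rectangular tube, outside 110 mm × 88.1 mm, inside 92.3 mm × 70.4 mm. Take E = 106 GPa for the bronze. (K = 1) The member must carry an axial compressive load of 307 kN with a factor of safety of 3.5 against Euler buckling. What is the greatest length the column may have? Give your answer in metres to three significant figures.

L_max ≈ 1.87 m

Weak-axis I_min = (h_o·b_o³ − h_i·b_i³)/12 with b_o = 88.1, b_i = 70.40 mm (shorter outer/inner sides).
I_min = (110×88.1³ − 92.30×70.40³)/12 = 3.584×10^6 mm⁴
I = 3.584×10^-6 m⁴
Required critical load P_cr = n·P = 3.5 × 307 = 1074 kN = 1.075×10^6 N
From P_cr = π²EI/(K·L)²:  L = (1/K)·√(π²EI/P_cr) = (1/1)·√(π²×1.06×10^11×3.584×10^-6/1.075×10^6)
L = 1.87 m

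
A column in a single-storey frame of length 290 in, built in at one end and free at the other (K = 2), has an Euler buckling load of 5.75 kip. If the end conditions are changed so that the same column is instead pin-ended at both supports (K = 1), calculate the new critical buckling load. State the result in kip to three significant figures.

P_cr ∝ 1/K², so P_cr,new = P_cr,old × (K_old/K_new)² = 5.75 × (2/1)²
= 5.75 × 4.000 = 23.0 kip

P_cr ≈ 23.0 kip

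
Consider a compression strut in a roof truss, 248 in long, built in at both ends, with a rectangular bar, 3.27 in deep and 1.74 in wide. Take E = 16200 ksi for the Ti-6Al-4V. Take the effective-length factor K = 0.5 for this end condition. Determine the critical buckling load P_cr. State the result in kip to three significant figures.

P_cr ≈ 14.9 kip

Buckling occurs about the weak axis: I_min = h·b³/12 with b = 1.74 in (the shorter side).
I_min = 3.27×1.74³/12 = 1.436 in⁴
Effective length L_e = K·L = 0.5 × 248 = 124.0 in
P_cr = π²EI / L_e² = π² × 16200×10³ × 1.436 / 124.0² = 1.493×10^4 lb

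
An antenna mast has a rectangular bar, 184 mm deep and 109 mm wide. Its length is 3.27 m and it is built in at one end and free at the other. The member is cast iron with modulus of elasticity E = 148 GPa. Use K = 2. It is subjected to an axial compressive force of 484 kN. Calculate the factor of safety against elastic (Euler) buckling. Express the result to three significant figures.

n ≈ 1.40

Buckling occurs about the weak axis: I_min = h·b³/12 with b = 109 mm (the shorter side).
I_min = 184×109³/12 = 1.986×10^7 mm⁴
I = 1.986×10^7 mm⁴ = 1.986×10^-5 m⁴
Effective length L_e = K·L = 2 × 3.27 = 6.540 m
P_cr = π²EI / L_e² = π² × 148×10⁹ × 1.986×10^-5 / 6.540² = 6.781×10^5 N
Factor of safety n = P_cr / P = 678.14 / 484 = 1.40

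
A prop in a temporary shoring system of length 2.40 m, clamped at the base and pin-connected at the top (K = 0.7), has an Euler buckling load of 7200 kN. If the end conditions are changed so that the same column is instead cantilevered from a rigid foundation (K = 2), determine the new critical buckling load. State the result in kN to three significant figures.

P_cr ≈ 882 kN

P_cr ∝ 1/K², so P_cr,new = P_cr,old × (K_old/K_new)² = 7200 × (0.7/2)²
= 7200 × 0.1225 = 882 kN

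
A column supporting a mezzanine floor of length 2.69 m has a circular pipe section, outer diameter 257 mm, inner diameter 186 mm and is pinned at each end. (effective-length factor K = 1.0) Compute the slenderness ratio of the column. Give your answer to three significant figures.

d_o = 257 mm, d_i = 186 mm
I = π(d_o⁴ − d_i⁴)/64 = π(257⁴ − 186.0⁴)/64 = 1.554×10^8 mm⁴
A = 2.470×10^4 mm²;  r_min = √(I/A) = √(1.554×10^8/2.470×10^4) = 79.31 mm
L_e = K·L = 1 × 2.69 m = 2.690 m = 2690.0 mm
λ = L_e / r_min = 2690.0 / 79.31 = 33.9

λ ≈ 33.9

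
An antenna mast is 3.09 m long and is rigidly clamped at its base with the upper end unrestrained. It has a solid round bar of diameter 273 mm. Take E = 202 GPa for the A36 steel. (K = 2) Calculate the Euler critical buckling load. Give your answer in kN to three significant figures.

P_cr ≈ 14200 kN

I = πd⁴/64 = π×273⁴/64 = 2.727×10^8 mm⁴
I = 2.727×10^8 mm⁴ = 2.727×10^-4 m⁴
Effective length L_e = K·L = 2 × 3.09 = 6.180 m
P_cr = π²EI / L_e² = π² × 202×10⁹ × 2.727×10^-4 / 6.180² = 1.423×10^7 N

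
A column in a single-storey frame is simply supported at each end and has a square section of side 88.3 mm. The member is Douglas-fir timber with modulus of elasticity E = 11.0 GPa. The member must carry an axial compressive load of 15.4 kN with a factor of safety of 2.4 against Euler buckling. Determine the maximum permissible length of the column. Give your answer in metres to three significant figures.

L_max ≈ 3.86 m

I = a⁴/12 = 88.3⁴/12 = 5.066×10^6 mm⁴
I = 5.066×10^-6 m⁴
Required critical load P_cr = n·P = 2.4 × 15.4 = 36.96 kN = 3.696×10^4 N
From P_cr = π²EI/(K·L)²:  L = (1/K)·√(π²EI/P_cr) = (1/1)·√(π²×1.10×10^10×5.066×10^-6/3.696×10^4)
L = 3.86 m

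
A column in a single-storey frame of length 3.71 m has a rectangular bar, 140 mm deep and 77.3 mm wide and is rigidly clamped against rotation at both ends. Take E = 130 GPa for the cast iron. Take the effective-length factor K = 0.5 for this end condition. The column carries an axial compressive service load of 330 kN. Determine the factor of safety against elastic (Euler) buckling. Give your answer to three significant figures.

Buckling occurs about the weak axis: I_min = h·b³/12 with b = 77.3 mm (the shorter side).
I_min = 140×77.3³/12 = 5.389×10^6 mm⁴
I = 5.389×10^6 mm⁴ = 5.389×10^-6 m⁴
Effective length L_e = K·L = 0.5 × 3.71 = 1.855 m
P_cr = π²EI / L_e² = π² × 130×10⁹ × 5.389×10^-6 / 1.855² = 2.009×10^6 N
Factor of safety n = P_cr / P = 2009.3 / 330 = 6.09

n ≈ 6.09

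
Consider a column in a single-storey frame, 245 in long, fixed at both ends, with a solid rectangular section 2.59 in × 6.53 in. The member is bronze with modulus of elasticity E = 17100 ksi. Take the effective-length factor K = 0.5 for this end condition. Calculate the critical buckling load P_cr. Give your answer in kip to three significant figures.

Buckling occurs about the weak axis: I_min = h·b³/12 with b = 2.59 in (the shorter side).
I_min = 6.53×2.59³/12 = 9.454 in⁴
Effective length L_e = K·L = 0.5 × 245 = 122.5 in
P_cr = π²EI / L_e² = π² × 17100×10³ × 9.454 / 122.5² = 1.063×10^5 lb

P_cr ≈ 106 kip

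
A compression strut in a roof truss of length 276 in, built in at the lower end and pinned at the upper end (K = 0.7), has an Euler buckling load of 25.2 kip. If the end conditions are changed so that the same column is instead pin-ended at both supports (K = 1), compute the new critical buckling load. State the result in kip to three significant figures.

P_cr ≈ 12.3 kip

P_cr ∝ 1/K², so P_cr,new = P_cr,old × (K_old/K_new)² = 25.2 × (0.7/1)²
= 25.2 × 0.4900 = 12.3 kip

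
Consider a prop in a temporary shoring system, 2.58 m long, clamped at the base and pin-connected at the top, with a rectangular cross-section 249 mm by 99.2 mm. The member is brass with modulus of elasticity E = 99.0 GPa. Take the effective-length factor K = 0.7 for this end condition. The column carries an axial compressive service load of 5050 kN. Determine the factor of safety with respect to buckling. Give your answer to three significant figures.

n ≈ 1.20

Buckling occurs about the weak axis: I_min = h·b³/12 with b = 99.2 mm (the shorter side).
I_min = 249×99.2³/12 = 2.026×10^7 mm⁴
I = 2.026×10^7 mm⁴ = 2.026×10^-5 m⁴
Effective length L_e = K·L = 0.7 × 2.58 = 1.806 m
P_cr = π²EI / L_e² = π² × 99.0×10⁹ × 2.026×10^-5 / 1.806² = 6.068×10^6 N
Factor of safety n = P_cr / P = 6068.1 / 5050 = 1.20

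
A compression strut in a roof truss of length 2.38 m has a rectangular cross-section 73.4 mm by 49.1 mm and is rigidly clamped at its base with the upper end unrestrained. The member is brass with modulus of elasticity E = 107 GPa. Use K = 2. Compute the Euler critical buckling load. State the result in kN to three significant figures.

Buckling occurs about the weak axis: I_min = h·b³/12 with b = 49.1 mm (the shorter side).
I_min = 73.4×49.1³/12 = 7.240×10^5 mm⁴
I = 7.240×10^5 mm⁴ = 7.240×10^-7 m⁴
Effective length L_e = K·L = 2 × 2.38 = 4.760 m
P_cr = π²EI / L_e² = π² × 107×10⁹ × 7.240×10^-7 / 4.760² = 3.375×10^4 N

P_cr ≈ 33.7 kN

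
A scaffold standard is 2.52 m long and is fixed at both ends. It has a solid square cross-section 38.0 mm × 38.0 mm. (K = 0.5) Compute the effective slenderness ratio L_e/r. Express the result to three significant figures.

λ ≈ 115

For a square r = a/√12 = 38.0/√12 = 10.97 mm
L_e = K·L = 0.5 × 2.52 m = 1.260 m = 1260.0 mm
λ = L_e / r_min = 1260.0 / 10.97 = 115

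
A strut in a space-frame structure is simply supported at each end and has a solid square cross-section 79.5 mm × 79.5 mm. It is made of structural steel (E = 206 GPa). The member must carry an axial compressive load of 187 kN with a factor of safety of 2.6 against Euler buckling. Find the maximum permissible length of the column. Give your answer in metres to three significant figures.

L_max ≈ 3.73 m

I = a⁴/12 = 79.5⁴/12 = 3.329×10^6 mm⁴
I = 3.329×10^-6 m⁴
Required critical load P_cr = n·P = 2.6 × 187 = 486.2 kN = 4.862×10^5 N
From P_cr = π²EI/(K·L)²:  L = (1/K)·√(π²EI/P_cr) = (1/1)·√(π²×2.06×10^11×3.329×10^-6/4.862×10^5)
L = 3.73 m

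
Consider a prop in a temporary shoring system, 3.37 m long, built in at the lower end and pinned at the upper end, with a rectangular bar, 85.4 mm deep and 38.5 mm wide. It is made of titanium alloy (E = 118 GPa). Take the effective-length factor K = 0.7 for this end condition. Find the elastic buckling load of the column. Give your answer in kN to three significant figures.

P_cr ≈ 85.0 kN

Buckling occurs about the weak axis: I_min = h·b³/12 with b = 38.5 mm (the shorter side).
I_min = 85.4×38.5³/12 = 4.061×10^5 mm⁴
I = 4.061×10^5 mm⁴ = 4.061×10^-7 m⁴
Effective length L_e = K·L = 0.7 × 3.37 = 2.359 m
P_cr = π²EI / L_e² = π² × 118×10⁹ × 4.061×10^-7 / 2.359² = 8.499×10^4 N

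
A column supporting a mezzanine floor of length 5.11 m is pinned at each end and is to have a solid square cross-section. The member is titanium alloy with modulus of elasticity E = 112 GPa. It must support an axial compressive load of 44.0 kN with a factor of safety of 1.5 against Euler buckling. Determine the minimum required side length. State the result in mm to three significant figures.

a ≈ 65.8 mm

Required P_cr = n·P = 1.5 × 44.0 = 66.00 kN
L_e = K·L = 1 × 5.11 = 5.110 m
Required I = P_cr·L_e²/(π²E) = 6.600×10^4 × 5.110² / (π² × 1.12×10^11) = 1.559×10^-6 m⁴
I_req = 1.559×10^6 mm⁴
Solid square: I = a⁴/12  ⇒  a = (12I)^(1/4) = (12×1.559×10^6)^(1/4) = 65.8 mm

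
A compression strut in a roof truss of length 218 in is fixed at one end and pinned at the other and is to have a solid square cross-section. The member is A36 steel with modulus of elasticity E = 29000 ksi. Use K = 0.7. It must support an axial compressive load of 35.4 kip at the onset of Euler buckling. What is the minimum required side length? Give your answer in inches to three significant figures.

a ≈ 2.42 in

L_e = K·L = 0.7 × 218 = 152.6 in
Required I = P_cr·L_e²/(π²E) = 3.540×10^4 × 152.6² / (π² × 2.90×10^7) = 2.880 in⁴
Solid square: I = a⁴/12  ⇒  a = (12I)^(1/4) = (12×2.880)^(1/4) = 2.42 in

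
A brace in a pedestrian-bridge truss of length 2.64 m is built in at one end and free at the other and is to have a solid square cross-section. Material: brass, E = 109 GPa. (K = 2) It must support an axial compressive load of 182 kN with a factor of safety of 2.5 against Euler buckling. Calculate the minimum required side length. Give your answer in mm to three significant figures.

Required P_cr = n·P = 2.5 × 182 = 455.0 kN
L_e = K·L = 2 × 2.64 = 5.280 m
Required I = P_cr·L_e²/(π²E) = 4.550×10^5 × 5.280² / (π² × 1.09×10^11) = 1.179×10^-5 m⁴
I_req = 1.179×10^7 mm⁴
Solid square: I = a⁴/12  ⇒  a = (12I)^(1/4) = (12×1.179×10^7)^(1/4) = 109 mm

a ≈ 109 mm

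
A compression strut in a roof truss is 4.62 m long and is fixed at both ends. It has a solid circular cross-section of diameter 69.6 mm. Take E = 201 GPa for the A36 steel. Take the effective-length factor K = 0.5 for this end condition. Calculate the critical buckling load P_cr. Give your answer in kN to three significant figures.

P_cr ≈ 428 kN

I = πd⁴/64 = π×69.6⁴/64 = 1.152×10^6 mm⁴
I = 1.152×10^6 mm⁴ = 1.152×10^-6 m⁴
Effective length L_e = K·L = 0.5 × 4.62 = 2.310 m
P_cr = π²EI / L_e² = π² × 201×10⁹ × 1.152×10^-6 / 2.310² = 4.282×10^5 N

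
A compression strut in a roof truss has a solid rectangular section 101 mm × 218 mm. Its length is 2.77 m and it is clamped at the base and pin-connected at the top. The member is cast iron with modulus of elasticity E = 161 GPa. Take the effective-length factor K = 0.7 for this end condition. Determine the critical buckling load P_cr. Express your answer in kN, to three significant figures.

P_cr ≈ 7910 kN

Buckling occurs about the weak axis: I_min = h·b³/12 with b = 101 mm (the shorter side).
I_min = 218×101³/12 = 1.872×10^7 mm⁴
I = 1.872×10^7 mm⁴ = 1.872×10^-5 m⁴
Effective length L_e = K·L = 0.7 × 2.77 = 1.939 m
P_cr = π²EI / L_e² = π² × 161×10⁹ × 1.872×10^-5 / 1.939² = 7.911×10^6 N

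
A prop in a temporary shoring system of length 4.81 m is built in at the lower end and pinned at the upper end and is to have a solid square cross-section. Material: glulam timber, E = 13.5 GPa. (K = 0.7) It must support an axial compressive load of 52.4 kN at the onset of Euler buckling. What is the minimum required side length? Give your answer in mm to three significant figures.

L_e = K·L = 0.7 × 4.81 = 3.367 m
Required I = P_cr·L_e²/(π²E) = 5.240×10^4 × 3.367² / (π² × 1.35×10^10) = 4.458×10^-6 m⁴
I_req = 4.458×10^6 mm⁴
Solid square: I = a⁴/12  ⇒  a = (12I)^(1/4) = (12×4.458×10^6)^(1/4) = 85.5 mm

a ≈ 85.5 mm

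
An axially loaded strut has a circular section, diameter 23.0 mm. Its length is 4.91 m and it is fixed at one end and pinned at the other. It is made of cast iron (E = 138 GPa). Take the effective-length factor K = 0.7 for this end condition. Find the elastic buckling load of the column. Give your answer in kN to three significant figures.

P_cr ≈ 1.58 kN

I = πd⁴/64 = π×23.0⁴/64 = 1.374×10^4 mm⁴
I = 1.374×10^4 mm⁴ = 1.374×10^-8 m⁴
Effective length L_e = K·L = 0.7 × 4.91 = 3.437 m
P_cr = π²EI / L_e² = π² × 138×10⁹ × 1.374×10^-8 / 3.437² = 1.584×10^3 N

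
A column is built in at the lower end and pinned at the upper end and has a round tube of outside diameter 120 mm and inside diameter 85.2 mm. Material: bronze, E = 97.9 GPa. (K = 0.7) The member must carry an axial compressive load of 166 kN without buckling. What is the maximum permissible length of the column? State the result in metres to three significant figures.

L_max ≈ 9.50 m

d_o = 120 mm, d_i = 85.2 mm
I = π(d_o⁴ − d_i⁴)/64 = π(120⁴ − 85.20⁴)/64 = 7.592×10^6 mm⁴
I = 7.592×10^-6 m⁴
At the buckling limit P_cr = P = 1.660×10^5 N
From P_cr = π²EI/(K·L)²:  L = (1/K)·√(π²EI/P_cr) = (1/0.7)·√(π²×9.79×10^10×7.592×10^-6/1.660×10^5)
L = 9.50 m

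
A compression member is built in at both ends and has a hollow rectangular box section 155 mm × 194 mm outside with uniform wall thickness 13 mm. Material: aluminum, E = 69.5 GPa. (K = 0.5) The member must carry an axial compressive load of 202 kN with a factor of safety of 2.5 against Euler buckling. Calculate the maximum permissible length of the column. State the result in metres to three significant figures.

Inner dimensions: h_i = 194 − 2×13 = 168.0 mm, b_i = 155 − 2×13 = 129.0 mm
Weak-axis I_min = (h_o·b_o³ − h_i·b_i³)/12 with b_o = 155, b_i = 129.0 mm (shorter outer/inner sides).
I_min = (194×155³ − 168.0×129.0³)/12 = 3.015×10^7 mm⁴
I = 3.015×10^-5 m⁴
Required critical load P_cr = n·P = 2.5 × 202 = 505.0 kN = 5.050×10^5 N
From P_cr = π²EI/(K·L)²:  L = (1/K)·√(π²EI/P_cr) = (1/0.5)·√(π²×6.95×10^10×3.015×10^-5/5.050×10^5)
L = 12.8 m

L_max ≈ 12.8 m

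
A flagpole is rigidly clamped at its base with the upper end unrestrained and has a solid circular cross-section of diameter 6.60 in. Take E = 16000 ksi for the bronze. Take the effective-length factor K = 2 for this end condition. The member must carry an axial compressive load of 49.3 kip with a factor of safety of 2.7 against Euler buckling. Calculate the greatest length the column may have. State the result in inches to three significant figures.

L_max ≈ 166 in

I = πd⁴/64 = π×6.60⁴/64 = 93.14 in⁴
Required critical load P_cr = n·P = 2.7 × 49.3 = 133.1 kip = 1.331×10^5 lb
From P_cr = π²EI/(K·L)²:  L = (1/K)·√(π²EI/P_cr) = (1/2)·√(π²×1.60×10^7×93.14/1.331×10^5)
L = 166 in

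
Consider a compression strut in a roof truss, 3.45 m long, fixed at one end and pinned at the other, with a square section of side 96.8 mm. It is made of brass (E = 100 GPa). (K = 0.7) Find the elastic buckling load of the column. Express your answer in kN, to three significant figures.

P_cr ≈ 1240 kN

I = a⁴/12 = 96.8⁴/12 = 7.317×10^6 mm⁴
I = 7.317×10^6 mm⁴ = 7.317×10^-6 m⁴
Effective length L_e = K·L = 0.7 × 3.45 = 2.415 m
P_cr = π²EI / L_e² = π² × 100×10⁹ × 7.317×10^-6 / 2.415² = 1.238×10^6 N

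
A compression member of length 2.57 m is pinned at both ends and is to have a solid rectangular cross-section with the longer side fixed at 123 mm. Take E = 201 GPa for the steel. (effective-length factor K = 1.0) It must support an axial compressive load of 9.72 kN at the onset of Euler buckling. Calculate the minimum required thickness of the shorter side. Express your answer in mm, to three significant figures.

b ≈ 14.7 mm

L_e = K·L = 1 × 2.57 = 2.570 m
Required I = P_cr·L_e²/(π²E) = 9.720×10^3 × 2.570² / (π² × 2.01×10^11) = 3.236×10^-8 m⁴
I_req = 3.236×10^4 mm⁴
Rectangle, weak axis: I_min = h·b³/12 with h = 123 mm fixed  ⇒  b = (12I/h)^(1/3) = 14.7 mm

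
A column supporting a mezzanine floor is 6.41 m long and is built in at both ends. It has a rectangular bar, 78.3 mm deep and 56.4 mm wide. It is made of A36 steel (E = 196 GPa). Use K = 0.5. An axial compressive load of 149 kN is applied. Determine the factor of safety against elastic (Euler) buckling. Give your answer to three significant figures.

Buckling occurs about the weak axis: I_min = h·b³/12 with b = 56.4 mm (the shorter side).
I_min = 78.3×56.4³/12 = 1.171×10^6 mm⁴
I = 1.171×10^6 mm⁴ = 1.171×10^-6 m⁴
Effective length L_e = K·L = 0.5 × 6.41 = 3.205 m
P_cr = π²EI / L_e² = π² × 196×10⁹ × 1.171×10^-6 / 3.205² = 2.205×10^5 N
Factor of safety n = P_cr / P = 220.45 / 149 = 1.48

n ≈ 1.48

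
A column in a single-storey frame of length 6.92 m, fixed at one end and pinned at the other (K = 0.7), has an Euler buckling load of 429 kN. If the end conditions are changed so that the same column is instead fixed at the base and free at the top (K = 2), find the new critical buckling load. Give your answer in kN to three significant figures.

P_cr ∝ 1/K², so P_cr,new = P_cr,old × (K_old/K_new)² = 429 × (0.7/2)²
= 429 × 0.1225 = 52.6 kN

P_cr ≈ 52.6 kN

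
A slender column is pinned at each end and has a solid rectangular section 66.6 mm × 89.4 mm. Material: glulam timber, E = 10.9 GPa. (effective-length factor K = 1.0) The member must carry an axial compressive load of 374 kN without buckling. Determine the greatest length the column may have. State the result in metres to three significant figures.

L_max ≈ 0.796 m

Buckling occurs about the weak axis: I_min = h·b³/12 with b = 66.6 mm (the shorter side).
I_min = 89.4×66.6³/12 = 2.201×10^6 mm⁴
I = 2.201×10^-6 m⁴
At the buckling limit P_cr = P = 3.740×10^5 N
From P_cr = π²EI/(K·L)²:  L = (1/K)·√(π²EI/P_cr) = (1/1)·√(π²×1.09×10^10×2.201×10^-6/3.740×10^5)
L = 0.796 m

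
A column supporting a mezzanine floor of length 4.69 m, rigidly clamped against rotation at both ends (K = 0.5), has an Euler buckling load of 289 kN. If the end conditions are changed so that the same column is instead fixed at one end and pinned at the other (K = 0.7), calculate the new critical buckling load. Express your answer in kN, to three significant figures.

P_cr ≈ 147 kN

P_cr ∝ 1/K², so P_cr,new = P_cr,old × (K_old/K_new)² = 289 × (0.5/0.7)²
= 289 × 0.5102 = 147 kN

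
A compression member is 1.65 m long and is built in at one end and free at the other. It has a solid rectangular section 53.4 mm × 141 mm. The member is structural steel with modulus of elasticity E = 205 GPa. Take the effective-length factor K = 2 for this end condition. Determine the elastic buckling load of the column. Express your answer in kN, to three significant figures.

Buckling occurs about the weak axis: I_min = h·b³/12 with b = 53.4 mm (the shorter side).
I_min = 141×53.4³/12 = 1.789×10^6 mm⁴
I = 1.789×10^6 mm⁴ = 1.789×10^-6 m⁴
Effective length L_e = K·L = 2 × 1.65 = 3.300 m
P_cr = π²EI / L_e² = π² × 205×10⁹ × 1.789×10^-6 / 3.300² = 3.324×10^5 N

P_cr ≈ 332 kN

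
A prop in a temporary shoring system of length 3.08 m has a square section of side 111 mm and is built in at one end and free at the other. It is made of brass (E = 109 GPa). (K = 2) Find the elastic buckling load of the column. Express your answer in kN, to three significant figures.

P_cr ≈ 359 kN

I = a⁴/12 = 111⁴/12 = 1.265×10^7 mm⁴
I = 1.265×10^7 mm⁴ = 1.265×10^-5 m⁴
Effective length L_e = K·L = 2 × 3.08 = 6.160 m
P_cr = π²EI / L_e² = π² × 109×10⁹ × 1.265×10^-5 / 6.160² = 3.587×10^5 N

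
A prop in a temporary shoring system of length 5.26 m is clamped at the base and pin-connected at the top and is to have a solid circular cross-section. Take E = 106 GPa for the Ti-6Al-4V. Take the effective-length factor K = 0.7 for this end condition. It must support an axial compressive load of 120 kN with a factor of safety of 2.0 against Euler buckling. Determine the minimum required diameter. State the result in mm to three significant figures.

d ≈ 89.2 mm

Required P_cr = n·P = 2.0 × 120 = 240.0 kN
L_e = K·L = 0.7 × 5.26 = 3.682 m
Required I = P_cr·L_e²/(π²E) = 2.400×10^5 × 3.682² / (π² × 1.06×10^11) = 3.110×10^-6 m⁴
I_req = 3.110×10^6 mm⁴
Solid circle: I = πd⁴/64  ⇒  d = (64I/π)^(1/4) = (64×3.110×10^6/π)^(1/4) = 89.2 mm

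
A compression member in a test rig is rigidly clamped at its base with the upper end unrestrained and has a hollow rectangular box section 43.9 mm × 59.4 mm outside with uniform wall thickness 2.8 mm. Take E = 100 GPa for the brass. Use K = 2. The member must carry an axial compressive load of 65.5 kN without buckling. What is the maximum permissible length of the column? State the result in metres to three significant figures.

Inner dimensions: h_i = 59.4 − 2×2.8 = 53.80 mm, b_i = 43.9 − 2×2.8 = 38.30 mm
Weak-axis I_min = (h_o·b_o³ − h_i·b_i³)/12 with b_o = 43.9, b_i = 38.30 mm (shorter outer/inner sides).
I_min = (59.4×43.9³ − 53.80×38.30³)/12 = 1.669×10^5 mm⁴
I = 1.669×10^-7 m⁴
At the buckling limit P_cr = P = 6.550×10^4 N
From P_cr = π²EI/(K·L)²:  L = (1/K)·√(π²EI/P_cr) = (1/2)·√(π²×1.00×10^11×1.669×10^-7/6.550×10^4)
L = 0.793 m

L_max ≈ 0.793 m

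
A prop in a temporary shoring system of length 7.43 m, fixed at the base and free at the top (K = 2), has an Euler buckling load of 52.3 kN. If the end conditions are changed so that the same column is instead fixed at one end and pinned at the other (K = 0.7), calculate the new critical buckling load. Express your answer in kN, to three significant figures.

P_cr ≈ 427 kN

P_cr ∝ 1/K², so P_cr,new = P_cr,old × (K_old/K_new)² = 52.3 × (2/0.7)²
= 52.3 × 8.163 = 427 kN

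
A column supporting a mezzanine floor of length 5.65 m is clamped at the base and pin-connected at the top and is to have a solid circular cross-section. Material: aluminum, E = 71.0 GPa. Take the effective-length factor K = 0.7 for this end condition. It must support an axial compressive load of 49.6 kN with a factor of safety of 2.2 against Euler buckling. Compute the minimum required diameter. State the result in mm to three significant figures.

d ≈ 83.9 mm

Required P_cr = n·P = 2.2 × 49.6 = 109.1 kN
L_e = K·L = 0.7 × 5.65 = 3.955 m
Required I = P_cr·L_e²/(π²E) = 1.091×10^5 × 3.955² / (π² × 7.10×10^10) = 2.436×10^-6 m⁴
I_req = 2.436×10^6 mm⁴
Solid circle: I = πd⁴/64  ⇒  d = (64I/π)^(1/4) = (64×2.436×10^6/π)^(1/4) = 83.9 mm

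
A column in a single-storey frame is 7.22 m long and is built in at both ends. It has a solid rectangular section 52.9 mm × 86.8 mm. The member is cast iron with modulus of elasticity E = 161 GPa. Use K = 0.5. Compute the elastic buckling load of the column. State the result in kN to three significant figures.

Buckling occurs about the weak axis: I_min = h·b³/12 with b = 52.9 mm (the shorter side).
I_min = 86.8×52.9³/12 = 1.071×10^6 mm⁴
I = 1.071×10^6 mm⁴ = 1.071×10^-6 m⁴
Effective length L_e = K·L = 0.5 × 7.22 = 3.610 m
P_cr = π²EI / L_e² = π² × 161×10⁹ × 1.071×10^-6 / 3.610² = 1.306×10^5 N

P_cr ≈ 131 kN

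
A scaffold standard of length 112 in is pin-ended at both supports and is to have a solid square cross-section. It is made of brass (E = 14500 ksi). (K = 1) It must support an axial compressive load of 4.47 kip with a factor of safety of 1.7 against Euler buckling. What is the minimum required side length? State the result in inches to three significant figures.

a ≈ 1.68 in

Required P_cr = n·P = 1.7 × 4.47 = 7.599 kip
L_e = K·L = 1 × 112 = 112.0 in
Required I = P_cr·L_e²/(π²E) = 7.599×10^3 × 112.0² / (π² × 1.45×10^7) = 0.6661 in⁴
Solid square: I = a⁴/12  ⇒  a = (12I)^(1/4) = (12×0.6661)^(1/4) = 1.68 in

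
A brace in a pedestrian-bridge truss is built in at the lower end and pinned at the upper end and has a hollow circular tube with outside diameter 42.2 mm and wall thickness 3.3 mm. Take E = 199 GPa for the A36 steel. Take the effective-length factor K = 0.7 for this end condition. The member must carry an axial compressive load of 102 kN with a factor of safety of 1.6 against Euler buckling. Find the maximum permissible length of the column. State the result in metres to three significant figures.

Inner diameter d_i = 42.2 − 2×3.3 = 35.60 mm
I = π(d_o⁴ − d_i⁴)/64 = π(42.2⁴ − 35.60⁴)/64 = 7.683×10^4 mm⁴
I = 7.683×10^-8 m⁴
Required critical load P_cr = n·P = 1.6 × 102 = 163.2 kN = 1.632×10^5 N
From P_cr = π²EI/(K·L)²:  L = (1/K)·√(π²EI/P_cr) = (1/0.7)·√(π²×1.99×10^11×7.683×10^-8/1.632×10^5)
L = 1.37 m

L_max ≈ 1.37 m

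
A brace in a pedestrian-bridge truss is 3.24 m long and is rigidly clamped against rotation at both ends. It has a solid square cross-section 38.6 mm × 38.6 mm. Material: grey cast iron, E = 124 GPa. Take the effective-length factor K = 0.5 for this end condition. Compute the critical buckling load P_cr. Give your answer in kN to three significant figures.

P_cr ≈ 86.3 kN

I = a⁴/12 = 38.6⁴/12 = 1.850×10^5 mm⁴
I = 1.850×10^5 mm⁴ = 1.850×10^-7 m⁴
Effective length L_e = K·L = 0.5 × 3.24 = 1.620 m
P_cr = π²EI / L_e² = π² × 124×10⁹ × 1.850×10^-7 / 1.620² = 8.627×10^4 N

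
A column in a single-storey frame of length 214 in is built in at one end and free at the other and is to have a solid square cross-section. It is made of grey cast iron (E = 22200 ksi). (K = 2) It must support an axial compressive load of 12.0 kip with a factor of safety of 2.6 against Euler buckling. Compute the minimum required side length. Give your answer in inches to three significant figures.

Required P_cr = n·P = 2.6 × 12.0 = 31.20 kip
L_e = K·L = 2 × 214 = 428.0 in
Required I = P_cr·L_e²/(π²E) = 3.120×10^4 × 428.0² / (π² × 2.22×10^7) = 26.08 in⁴
Solid square: I = a⁴/12  ⇒  a = (12I)^(1/4) = (12×26.08)^(1/4) = 4.21 in

a ≈ 4.21 in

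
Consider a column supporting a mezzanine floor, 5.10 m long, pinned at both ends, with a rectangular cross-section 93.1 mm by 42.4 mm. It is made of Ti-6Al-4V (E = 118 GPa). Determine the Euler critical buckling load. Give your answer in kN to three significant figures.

P_cr ≈ 26.5 kN

Buckling occurs about the weak axis: I_min = h·b³/12 with b = 42.4 mm (the shorter side).
I_min = 93.1×42.4³/12 = 5.914×10^5 mm⁴
I = 5.914×10^5 mm⁴ = 5.914×10^-7 m⁴
Effective length L_e = K·L = 1 × 5.10 = 5.100 m
P_cr = π²EI / L_e² = π² × 118×10⁹ × 5.914×10^-7 / 5.100² = 2.648×10^4 N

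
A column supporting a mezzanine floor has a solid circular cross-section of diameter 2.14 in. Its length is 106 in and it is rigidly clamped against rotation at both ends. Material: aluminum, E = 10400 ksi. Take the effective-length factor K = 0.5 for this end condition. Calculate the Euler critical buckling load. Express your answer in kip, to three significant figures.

P_cr ≈ 37.6 kip

I = πd⁴/64 = π×2.14⁴/64 = 1.029 in⁴
Effective length L_e = K·L = 0.5 × 106 = 53.00 in
P_cr = π²EI / L_e² = π² × 10400×10³ × 1.029 / 53.00² = 3.762×10^4 lb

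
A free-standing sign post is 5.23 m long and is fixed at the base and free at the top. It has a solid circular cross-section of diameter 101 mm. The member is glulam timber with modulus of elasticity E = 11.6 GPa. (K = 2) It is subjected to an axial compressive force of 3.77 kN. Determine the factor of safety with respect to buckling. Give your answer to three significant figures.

I = πd⁴/64 = π×101⁴/64 = 5.108×10^6 mm⁴
I = 5.108×10^6 mm⁴ = 5.108×10^-6 m⁴
Effective length L_e = K·L = 2 × 5.23 = 10.46 m
P_cr = π²EI / L_e² = π² × 11.6×10⁹ × 5.108×10^-6 / 10.46² = 5.345×10^3 N
Factor of safety n = P_cr / P = 5.3450 / 3.77 = 1.42

n ≈ 1.42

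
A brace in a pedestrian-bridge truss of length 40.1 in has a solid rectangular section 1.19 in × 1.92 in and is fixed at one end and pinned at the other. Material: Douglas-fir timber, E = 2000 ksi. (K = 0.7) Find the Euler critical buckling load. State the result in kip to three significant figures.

P_cr ≈ 6.75 kip

Buckling occurs about the weak axis: I_min = h·b³/12 with b = 1.19 in (the shorter side).
I_min = 1.92×1.19³/12 = 0.2696 in⁴
Effective length L_e = K·L = 0.7 × 40.1 = 28.07 in
P_cr = π²EI / L_e² = π² × 2000×10³ × 0.2696 / 28.07² = 6.755×10^3 lb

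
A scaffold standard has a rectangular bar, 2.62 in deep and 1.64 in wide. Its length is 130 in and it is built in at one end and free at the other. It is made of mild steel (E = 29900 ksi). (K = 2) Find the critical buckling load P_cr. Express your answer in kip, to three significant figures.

P_cr ≈ 4.20 kip

Buckling occurs about the weak axis: I_min = h·b³/12 with b = 1.64 in (the shorter side).
I_min = 2.62×1.64³/12 = 0.9631 in⁴
Effective length L_e = K·L = 2 × 130 = 260.0 in
P_cr = π²EI / L_e² = π² × 29900×10³ × 0.9631 / 260.0² = 4.204×10^3 lb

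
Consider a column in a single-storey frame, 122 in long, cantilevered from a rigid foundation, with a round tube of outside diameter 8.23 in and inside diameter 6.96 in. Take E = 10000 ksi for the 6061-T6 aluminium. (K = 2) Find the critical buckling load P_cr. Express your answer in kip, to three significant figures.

d_o = 8.23 in, d_i = 6.96 in
I = π(d_o⁴ − d_i⁴)/64 = π(8.23⁴ − 6.960⁴)/64 = 110.0 in⁴
Effective length L_e = K·L = 2 × 122 = 244.0 in
P_cr = π²EI / L_e² = π² × 10000×10³ × 110.0 / 244.0² = 1.824×10^5 lb

P_cr ≈ 182 kip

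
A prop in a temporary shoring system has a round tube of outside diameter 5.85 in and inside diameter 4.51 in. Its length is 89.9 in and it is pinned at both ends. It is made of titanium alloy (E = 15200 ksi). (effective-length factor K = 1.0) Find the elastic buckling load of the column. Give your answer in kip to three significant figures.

d_o = 5.85 in, d_i = 4.51 in
I = π(d_o⁴ − d_i⁴)/64 = π(5.85⁴ − 4.510⁴)/64 = 37.18 in⁴
Effective length L_e = K·L = 1 × 89.9 = 89.90 in
P_cr = π²EI / L_e² = π² × 15200×10³ × 37.18 / 89.90² = 6.902×10^5 lb

P_cr ≈ 690 kip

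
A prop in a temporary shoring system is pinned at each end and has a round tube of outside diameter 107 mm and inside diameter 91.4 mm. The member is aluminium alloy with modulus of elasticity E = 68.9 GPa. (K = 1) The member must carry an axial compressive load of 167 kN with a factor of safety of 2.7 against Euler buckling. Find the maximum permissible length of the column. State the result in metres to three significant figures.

L_max ≈ 2.13 m

d_o = 107 mm, d_i = 91.4 mm
I = π(d_o⁴ − d_i⁴)/64 = π(107⁴ − 91.40⁴)/64 = 3.009×10^6 mm⁴
I = 3.009×10^-6 m⁴
Required critical load P_cr = n·P = 2.7 × 167 = 450.9 kN = 4.509×10^5 N
From P_cr = π²EI/(K·L)²:  L = (1/K)·√(π²EI/P_cr) = (1/1)·√(π²×6.89×10^10×3.009×10^-6/4.509×10^5)
L = 2.13 m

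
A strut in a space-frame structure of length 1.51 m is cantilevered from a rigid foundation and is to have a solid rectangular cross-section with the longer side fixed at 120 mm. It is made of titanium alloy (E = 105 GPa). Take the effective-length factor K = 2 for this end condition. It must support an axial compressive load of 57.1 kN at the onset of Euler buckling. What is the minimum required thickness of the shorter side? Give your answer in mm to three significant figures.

L_e = K·L = 2 × 1.51 = 3.020 m
Required I = P_cr·L_e²/(π²E) = 5.710×10^4 × 3.020² / (π² × 1.05×10^11) = 5.025×10^-7 m⁴
I_req = 5.025×10^5 mm⁴
Rectangle, weak axis: I_min = h·b³/12 with h = 120 mm fixed  ⇒  b = (12I/h)^(1/3) = 36.9 mm

b ≈ 36.9 mm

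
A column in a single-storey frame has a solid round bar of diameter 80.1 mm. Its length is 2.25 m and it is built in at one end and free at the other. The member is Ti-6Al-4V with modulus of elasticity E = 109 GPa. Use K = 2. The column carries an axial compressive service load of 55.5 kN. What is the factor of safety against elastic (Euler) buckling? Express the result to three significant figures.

n ≈ 1.93

I = πd⁴/64 = π×80.1⁴/64 = 2.021×10^6 mm⁴
I = 2.021×10^6 mm⁴ = 2.021×10^-6 m⁴
Effective length L_e = K·L = 2 × 2.25 = 4.500 m
P_cr = π²EI / L_e² = π² × 109×10⁹ × 2.021×10^-6 / 4.500² = 1.073×10^5 N
Factor of safety n = P_cr / P = 107.35 / 55.5 = 1.93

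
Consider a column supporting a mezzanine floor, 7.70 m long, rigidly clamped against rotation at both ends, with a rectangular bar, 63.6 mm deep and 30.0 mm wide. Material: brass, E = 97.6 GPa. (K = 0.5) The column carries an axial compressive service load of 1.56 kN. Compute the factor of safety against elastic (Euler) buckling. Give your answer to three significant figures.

n ≈ 5.96

Buckling occurs about the weak axis: I_min = h·b³/12 with b = 30.0 mm (the shorter side).
I_min = 63.6×30.0³/12 = 1.431×10^5 mm⁴
I = 1.431×10^5 mm⁴ = 1.431×10^-7 m⁴
Effective length L_e = K·L = 0.5 × 7.70 = 3.850 m
P_cr = π²EI / L_e² = π² × 97.6×10⁹ × 1.431×10^-7 / 3.850² = 9.300×10^3 N
Factor of safety n = P_cr / P = 9.2997 / 1.56 = 5.96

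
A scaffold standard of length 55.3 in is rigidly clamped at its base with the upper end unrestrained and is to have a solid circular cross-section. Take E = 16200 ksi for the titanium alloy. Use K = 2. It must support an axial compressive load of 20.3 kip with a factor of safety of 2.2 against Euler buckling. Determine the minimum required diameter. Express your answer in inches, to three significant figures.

Required P_cr = n·P = 2.2 × 20.3 = 44.66 kip
L_e = K·L = 2 × 55.3 = 110.6 in
Required I = P_cr·L_e²/(π²E) = 4.466×10^4 × 110.6² / (π² × 1.62×10^7) = 3.417 in⁴
Solid circle: I = πd⁴/64  ⇒  d = (64I/π)^(1/4) = (64×3.417/π)^(1/4) = 2.89 in

d ≈ 2.89 in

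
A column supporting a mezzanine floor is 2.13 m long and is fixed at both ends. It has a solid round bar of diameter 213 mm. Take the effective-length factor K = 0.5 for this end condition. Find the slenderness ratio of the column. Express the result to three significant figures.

For a solid circle r = d/4 = 213/4 = 53.25 mm
L_e = K·L = 0.5 × 2.13 m = 1.065 m = 1065.0 mm
λ = L_e / r_min = 1065.0 / 53.25 = 20.0

λ ≈ 20.0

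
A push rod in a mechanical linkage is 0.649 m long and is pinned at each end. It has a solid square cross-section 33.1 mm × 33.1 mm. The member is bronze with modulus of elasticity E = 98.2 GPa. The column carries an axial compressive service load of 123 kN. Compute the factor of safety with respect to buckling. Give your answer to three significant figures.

I = a⁴/12 = 33.1⁴/12 = 1.000×10^5 mm⁴
I = 1.000×10^5 mm⁴ = 1.000×10^-7 m⁴
Effective length L_e = K·L = 1 × 0.649 = 0.6490 m
P_cr = π²EI / L_e² = π² × 98.2×10⁹ × 1.000×10^-7 / 0.6490² = 2.302×10^5 N
Factor of safety n = P_cr / P = 230.17 / 123 = 1.87

n ≈ 1.87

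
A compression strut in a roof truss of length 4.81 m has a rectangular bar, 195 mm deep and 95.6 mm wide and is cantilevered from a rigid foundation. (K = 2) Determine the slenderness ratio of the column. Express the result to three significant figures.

For a rectangle r_min = b/√12 = 95.6/√12 = 27.60 mm
L_e = K·L = 2 × 4.81 m = 9.620 m = 9620.0 mm
λ = L_e / r_min = 9620.0 / 27.60 = 349

λ ≈ 349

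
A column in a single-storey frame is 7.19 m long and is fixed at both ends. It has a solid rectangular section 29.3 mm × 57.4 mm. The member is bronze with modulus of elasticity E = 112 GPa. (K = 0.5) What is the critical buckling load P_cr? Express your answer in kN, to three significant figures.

Buckling occurs about the weak axis: I_min = h·b³/12 with b = 29.3 mm (the shorter side).
I_min = 57.4×29.3³/12 = 1.203×10^5 mm⁴
I = 1.203×10^5 mm⁴ = 1.203×10^-7 m⁴
Effective length L_e = K·L = 0.5 × 7.19 = 3.595 m
P_cr = π²EI / L_e² = π² × 112×10⁹ × 1.203×10^-7 / 3.595² = 1.029×10^4 N

P_cr ≈ 10.3 kN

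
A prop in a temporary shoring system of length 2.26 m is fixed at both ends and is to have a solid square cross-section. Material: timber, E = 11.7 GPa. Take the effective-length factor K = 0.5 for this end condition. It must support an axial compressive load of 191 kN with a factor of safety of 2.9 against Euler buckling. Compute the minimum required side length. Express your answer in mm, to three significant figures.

a ≈ 92.6 mm

Required P_cr = n·P = 2.9 × 191 = 553.9 kN
L_e = K·L = 0.5 × 2.26 = 1.130 m
Required I = P_cr·L_e²/(π²E) = 5.539×10^5 × 1.130² / (π² × 1.17×10^10) = 6.125×10^-6 m⁴
I_req = 6.125×10^6 mm⁴
Solid square: I = a⁴/12  ⇒  a = (12I)^(1/4) = (12×6.125×10^6)^(1/4) = 92.6 mm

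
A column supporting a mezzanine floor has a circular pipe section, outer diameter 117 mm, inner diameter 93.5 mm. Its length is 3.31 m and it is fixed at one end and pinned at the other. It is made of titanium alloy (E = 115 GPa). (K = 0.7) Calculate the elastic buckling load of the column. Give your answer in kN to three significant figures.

d_o = 117 mm, d_i = 93.5 mm
I = π(d_o⁴ − d_i⁴)/64 = π(117⁴ − 93.50⁴)/64 = 5.447×10^6 mm⁴
I = 5.447×10^6 mm⁴ = 5.447×10^-6 m⁴
Effective length L_e = K·L = 0.7 × 3.31 = 2.317 m
P_cr = π²EI / L_e² = π² × 115×10⁹ × 5.447×10^-6 / 2.317² = 1.152×10^6 N

P_cr ≈ 1150 kN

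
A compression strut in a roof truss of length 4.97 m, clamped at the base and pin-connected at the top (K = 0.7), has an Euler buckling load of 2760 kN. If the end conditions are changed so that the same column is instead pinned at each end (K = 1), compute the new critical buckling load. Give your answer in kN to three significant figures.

P_cr ∝ 1/K², so P_cr,new = P_cr,old × (K_old/K_new)² = 2760 × (0.7/1)²
= 2760 × 0.4900 = 1350 kN

P_cr ≈ 1350 kN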